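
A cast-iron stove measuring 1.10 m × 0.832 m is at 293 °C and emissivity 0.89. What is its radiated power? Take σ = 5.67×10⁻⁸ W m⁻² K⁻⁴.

P ≈ 4740 W

A = 1.10 × 0.832 = 0.915 m².
293 °C = 566 K.
Stefan–Boltzmann: P = εσAT⁴ = 0.89 × 5.67×10⁻⁸ × 0.915 × (566)⁴ = 0.89 × 5.67×10⁻⁸ × 0.915 × 1.03×10^11.
P = 4740 W.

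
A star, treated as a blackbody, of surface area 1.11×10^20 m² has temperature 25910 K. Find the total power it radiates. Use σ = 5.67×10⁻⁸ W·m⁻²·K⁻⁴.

P = σAT⁴ = 5.67×10⁻⁸ × 1.11×10^20 × (25910)⁴ = 5.67×10⁻⁸ × 1.11×10^20 × 4.51×10^17.
P = 2.84×10^30 W.

P ≈ 2.84×10^30 W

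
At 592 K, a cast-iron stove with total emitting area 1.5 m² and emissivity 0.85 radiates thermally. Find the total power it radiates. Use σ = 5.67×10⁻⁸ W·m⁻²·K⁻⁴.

P ≈ 8880 W

P = εσAT⁴ = 0.85 × 5.67×10⁻⁸ × 1.50 × (592)⁴ = 0.85 × 5.67×10⁻⁸ × 1.50 × 1.23×10^11.
P = 8880 W.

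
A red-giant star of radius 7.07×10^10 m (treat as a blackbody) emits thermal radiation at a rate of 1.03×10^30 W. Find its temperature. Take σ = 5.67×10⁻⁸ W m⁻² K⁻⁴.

A = 4πr² = 4π × (7.07×10^10)² = 6.28×10^22 m².
From P = σAT⁴, T = (P / σA)^(1/4) = (1.03×10^30 / (5.67×10⁻⁸ × 6.28×10^22))^(1/4).
T = (2.89×10^14)^(1/4) = 4120 K.

T ≈ 4120 K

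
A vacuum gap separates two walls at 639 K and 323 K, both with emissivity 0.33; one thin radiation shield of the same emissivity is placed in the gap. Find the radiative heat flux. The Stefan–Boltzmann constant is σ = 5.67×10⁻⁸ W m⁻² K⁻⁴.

Each of the 2 gaps contributes resistance (2/ε − 1) = 2/0.33 − 1 = 5.061; total = 10.12.
q = σ(T₁⁴ − T₂⁴) / 10.12 = 5.67×10⁻⁸ × 1.56×10^11 / 10.12 = 873 W/m².

q ≈ 873 W/m²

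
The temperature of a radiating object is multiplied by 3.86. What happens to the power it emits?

factor ≈ 222

P ∝ T⁴, so the power scales as (3.86)⁴ = 222.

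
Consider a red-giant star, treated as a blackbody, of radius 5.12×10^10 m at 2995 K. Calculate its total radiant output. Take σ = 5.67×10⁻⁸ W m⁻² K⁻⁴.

A = 4πr² = 4π × (5.12×10^10)² = 3.29×10^22 m².
P = σAT⁴ = 5.67×10⁻⁸ × 3.29×10^22 × (2995)⁴ = 5.67×10⁻⁸ × 3.29×10^22 × 8.05×10^13.
P = 1.50×10^29 W.

P ≈ 1.50×10^29 W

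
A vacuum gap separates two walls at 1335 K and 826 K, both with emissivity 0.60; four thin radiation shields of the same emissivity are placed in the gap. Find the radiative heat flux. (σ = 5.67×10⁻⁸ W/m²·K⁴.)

q ≈ 13200 W/m²

Each of the 5 gaps contributes resistance (2/ε − 1) = 2/0.60 − 1 = 2.333; total = 11.67.
q = σ(T₁⁴ − T₂⁴) / 11.67 = 5.67×10⁻⁸ × 2.71×10^12 / 11.67 = 13200 W/m².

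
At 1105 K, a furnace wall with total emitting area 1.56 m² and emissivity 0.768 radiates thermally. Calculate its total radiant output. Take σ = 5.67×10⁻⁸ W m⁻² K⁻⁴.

Stefan–Boltzmann: P = εσAT⁴ = 0.768 × 5.67×10⁻⁸ × 1.56 × (1105)⁴ = 0.768 × 5.67×10⁻⁸ × 1.56 × 1.49×10^12.
P = 1.01×10^5 W.

P ≈ 1.01×10^5 W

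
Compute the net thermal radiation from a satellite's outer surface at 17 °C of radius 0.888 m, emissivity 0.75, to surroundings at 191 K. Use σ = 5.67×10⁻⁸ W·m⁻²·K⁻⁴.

Q ≈ 2420 W

A = 4πr² = 4π × (0.888)² = 9.91 m².
Convert: 17 °C = 290 K.
Q = εσA(T⁴ − T_s⁴). T⁴ − T_s⁴ = (290)⁴ − (191)⁴ = 7.07×10^9 − 1.33×10^9 = 5.74×10^9 K⁴.
Q = 0.75 × 5.67×10⁻⁸ × 9.91 × 5.74×10^9 = 2420 W.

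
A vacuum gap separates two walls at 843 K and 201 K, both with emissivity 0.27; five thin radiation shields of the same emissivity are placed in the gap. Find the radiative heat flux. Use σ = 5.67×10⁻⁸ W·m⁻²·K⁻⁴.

Each of the 6 gaps contributes resistance (2/ε − 1) = 2/0.27 − 1 = 6.407; total = 38.44.
q = σ(T₁⁴ − T₂⁴) / 38.44 = 5.67×10⁻⁸ × 5.03×10^11 / 38.44 = 742 W/m².

q ≈ 742 W/m²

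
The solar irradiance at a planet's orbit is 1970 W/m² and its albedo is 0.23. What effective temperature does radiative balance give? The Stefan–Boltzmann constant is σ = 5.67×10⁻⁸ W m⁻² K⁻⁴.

Power absorbed = (1−a)S·πR²; power emitted = 4πR²σT⁴. Equating and cancelling πR²:
T = ((1−a)S / 4σ)^(1/4) = (1520 / (4 × 5.67×10⁻⁸))^(1/4) = (6.69×10^9)^(1/4).
T = 286 K.

T ≈ 286 K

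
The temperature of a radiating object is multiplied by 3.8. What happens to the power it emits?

factor ≈ 209

P ∝ T⁴, so the power scales as (3.8)⁴ = 209.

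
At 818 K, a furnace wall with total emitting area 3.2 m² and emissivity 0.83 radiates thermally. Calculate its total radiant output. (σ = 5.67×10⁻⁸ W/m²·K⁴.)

P = εσAT⁴ = 0.83 × 5.67×10⁻⁸ × 3.20 × (818)⁴ = 0.83 × 5.67×10⁻⁸ × 3.20 × 4.48×10^11.
P = 67400 W.

P ≈ 67400 W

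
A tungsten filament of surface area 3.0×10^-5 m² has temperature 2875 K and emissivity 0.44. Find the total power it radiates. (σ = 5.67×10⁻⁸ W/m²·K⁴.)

P ≈ 51.1 W

Stefan–Boltzmann: P = εσAT⁴ = 0.44 × 5.67×10⁻⁸ × 3.00×10^-5 × (2875)⁴ = 0.44 × 5.67×10⁻⁸ × 3.00×10^-5 × 6.83×10^13.
P = 51.1 W.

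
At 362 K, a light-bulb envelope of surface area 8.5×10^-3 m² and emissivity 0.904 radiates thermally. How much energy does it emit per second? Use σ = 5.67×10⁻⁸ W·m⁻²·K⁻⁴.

Stefan–Boltzmann: P = εσAT⁴ = 0.904 × 5.67×10⁻⁸ × 8.50×10^-3 × (362)⁴ = 0.904 × 5.67×10⁻⁸ × 8.50×10^-3 × 1.72×10^10.
P = 7.48 W.

P ≈ 7.48 W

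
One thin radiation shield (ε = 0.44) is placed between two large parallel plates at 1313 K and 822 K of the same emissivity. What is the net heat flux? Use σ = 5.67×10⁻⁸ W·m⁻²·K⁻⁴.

q ≈ 20100 W/m²

Each of the 2 gaps contributes resistance (2/ε − 1) = 2/0.44 − 1 = 3.545; total = 7.091.
q = σ(T₁⁴ − T₂⁴) / 7.091 = 5.67×10⁻⁸ × 2.52×10^12 / 7.091 = 20100 W/m².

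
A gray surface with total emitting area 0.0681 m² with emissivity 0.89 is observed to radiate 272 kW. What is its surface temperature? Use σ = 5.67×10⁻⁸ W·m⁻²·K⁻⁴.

From P = εσAT⁴, T = (P / εσA)^(1/4) = (2.72×10^5 / (0.89 × 5.67×10⁻⁸ × 0.0681))^(1/4).
T = (7.91×10^13)^(1/4) = 2980 K.

T ≈ 2980 K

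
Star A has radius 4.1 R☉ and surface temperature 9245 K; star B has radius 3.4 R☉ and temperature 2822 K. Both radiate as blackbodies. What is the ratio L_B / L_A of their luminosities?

L_B/L_A ≈ 5.97×10^-3

L = 4πR²σT⁴ ∝ R²T⁴, so L_B/L_A = (3.4/4.1)² × (2822/9245)⁴ = 0.688 × 8.68×10^-3 = 5.97×10^-3.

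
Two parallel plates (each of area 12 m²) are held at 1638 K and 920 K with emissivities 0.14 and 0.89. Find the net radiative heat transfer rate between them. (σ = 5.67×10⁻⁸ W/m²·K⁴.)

Q ≈ 6.07×10^5 W

For two large parallel gray plates, q = σ(T₁⁴ − T₂⁴) / (1/ε₁ + 1/ε₂ − 1).
1/ε₁ + 1/ε₂ − 1 = 1/0.14 + 1/0.89 − 1 = 7.266.
T₁⁴ − T₂⁴ = 7.20×10^12 − 7.16×10^11 = 6.48×10^12 K⁴.
q = 5.67×10⁻⁸ × 6.48×10^12 / 7.266 = 50600 W/m².
Q = q·A = 50600 × 12 = 6.07×10^5 W.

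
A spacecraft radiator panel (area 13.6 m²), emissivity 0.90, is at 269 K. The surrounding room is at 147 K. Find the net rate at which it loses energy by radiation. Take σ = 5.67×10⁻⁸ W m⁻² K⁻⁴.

Q = εσA(T⁴ − T_s⁴). T⁴ − T_s⁴ = (269)⁴ − (147)⁴ = 5.24×10^9 − 4.67×10^8 = 4.77×10^9 K⁴.
Q = 0.90 × 5.67×10⁻⁸ × 13.6 × 4.77×10^9 = 3310 W.

Q ≈ 3310 W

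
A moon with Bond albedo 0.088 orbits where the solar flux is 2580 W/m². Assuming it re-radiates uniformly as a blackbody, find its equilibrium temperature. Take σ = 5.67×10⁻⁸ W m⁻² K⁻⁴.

T ≈ 319 K

Power absorbed = (1−a)S·πR²; power emitted = 4πR²σT⁴. Equating and cancelling πR²:
T = ((1−a)S / 4σ)^(1/4) = (2350 / (4 × 5.67×10⁻⁸))^(1/4) = (1.04×10^10)^(1/4).
T = 319 K.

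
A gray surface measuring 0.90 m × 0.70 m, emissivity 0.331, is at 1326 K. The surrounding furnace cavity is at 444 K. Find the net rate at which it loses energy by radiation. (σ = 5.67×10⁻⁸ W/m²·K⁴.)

A = 0.90 × 0.70 = 0.630 m².
Q = εσA(T⁴ − T_s⁴). T⁴ − T_s⁴ = (1326)⁴ − (444)⁴ = 3.09×10^12 − 3.89×10^10 = 3.05×10^12 K⁴.
Q = 0.331 × 5.67×10⁻⁸ × 0.630 × 3.05×10^12 = 36100 W.

Q ≈ 36100 W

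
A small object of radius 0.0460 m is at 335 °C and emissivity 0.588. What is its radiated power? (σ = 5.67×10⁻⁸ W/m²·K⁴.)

P ≈ 121 W

A = 4πr² = 4π × (0.0460)² = 0.0266 m².
335 °C = 608 K.
Stefan–Boltzmann: P = εσAT⁴ = 0.588 × 5.67×10⁻⁸ × 0.0266 × (608)⁴ = 0.588 × 5.67×10⁻⁸ × 0.0266 × 1.37×10^11.
P = 121 W.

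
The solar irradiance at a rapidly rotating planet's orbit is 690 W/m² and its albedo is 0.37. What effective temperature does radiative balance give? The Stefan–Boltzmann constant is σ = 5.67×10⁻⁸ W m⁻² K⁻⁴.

T ≈ 209 K

Power absorbed = (1−a)S·πR²; power emitted = 4πR²σT⁴. Equating and cancelling πR²:
T = ((1−a)S / 4σ)^(1/4) = (435 / (4 × 5.67×10⁻⁸))^(1/4) = (1.92×10^9)^(1/4).
T = 209 K.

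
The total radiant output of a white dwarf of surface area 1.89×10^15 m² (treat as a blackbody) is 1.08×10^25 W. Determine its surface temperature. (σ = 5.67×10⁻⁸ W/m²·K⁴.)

From P = σAT⁴, T = (P / σA)^(1/4) = (1.08×10^25 / (5.67×10⁻⁸ × 1.89×10^15))^(1/4).
T = (1.01×10^17)^(1/4) = 17800 K.

T ≈ 17800 K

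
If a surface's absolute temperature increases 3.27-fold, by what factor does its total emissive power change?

P ∝ T⁴, so the power scales as (3.27)⁴ = 114.

factor ≈ 114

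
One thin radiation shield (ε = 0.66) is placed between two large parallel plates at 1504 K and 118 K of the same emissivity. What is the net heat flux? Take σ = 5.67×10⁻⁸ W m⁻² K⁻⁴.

Each of the 2 gaps contributes resistance (2/ε − 1) = 2/0.66 − 1 = 2.030; total = 4.061.
q = σ(T₁⁴ − T₂⁴) / 4.061 = 5.67×10⁻⁸ × 5.12×10^12 / 4.061 = 71400 W/m².

q ≈ 71400 W/m²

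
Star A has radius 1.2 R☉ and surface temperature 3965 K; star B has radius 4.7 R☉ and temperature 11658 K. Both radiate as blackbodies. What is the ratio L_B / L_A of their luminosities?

L = 4πR²σT⁴ ∝ R²T⁴, so L_B/L_A = (4.7/1.2)² × (11658/3965)⁴ = 15.3 × 74.7 = 1150.

L_B/L_A ≈ 1150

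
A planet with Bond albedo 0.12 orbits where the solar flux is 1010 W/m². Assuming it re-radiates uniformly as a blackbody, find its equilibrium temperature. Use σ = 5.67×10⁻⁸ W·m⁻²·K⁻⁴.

T ≈ 250 K

Power absorbed = (1−a)S·πR²; power emitted = 4πR²σT⁴. Equating and cancelling πR²:
T = ((1−a)S / 4σ)^(1/4) = (889 / (4 × 5.67×10⁻⁸))^(1/4) = (3.92×10^9)^(1/4).
T = 250 K.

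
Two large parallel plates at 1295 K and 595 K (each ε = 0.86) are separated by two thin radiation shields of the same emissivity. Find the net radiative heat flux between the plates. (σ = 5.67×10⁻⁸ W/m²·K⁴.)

q ≈ 38300 W/m²

Each of the 3 gaps contributes resistance (2/ε − 1) = 2/0.86 − 1 = 1.326; total = 3.977.
q = σ(T₁⁴ − T₂⁴) / 3.977 = 5.67×10⁻⁸ × 2.69×10^12 / 3.977 = 38300 W/m².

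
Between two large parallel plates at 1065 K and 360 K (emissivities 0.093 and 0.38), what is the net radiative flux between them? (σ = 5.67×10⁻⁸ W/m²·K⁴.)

For two large parallel gray plates, q = σ(T₁⁴ − T₂⁴) / (1/ε₁ + 1/ε₂ − 1).
1/ε₁ + 1/ε₂ − 1 = 1/0.093 + 1/0.38 − 1 = 12.38.
T₁⁴ − T₂⁴ = 1.29×10^12 − 1.68×10^10 = 1.27×10^12 K⁴.
q = 5.67×10⁻⁸ × 1.27×10^12 / 12.38 = 5810 W/m².

q ≈ 5810 W/m²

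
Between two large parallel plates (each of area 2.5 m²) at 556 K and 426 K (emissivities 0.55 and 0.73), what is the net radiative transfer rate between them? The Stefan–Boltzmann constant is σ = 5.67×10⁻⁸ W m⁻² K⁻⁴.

For two large parallel gray plates, q = σ(T₁⁴ − T₂⁴) / (1/ε₁ + 1/ε₂ − 1).
1/ε₁ + 1/ε₂ − 1 = 1/0.55 + 1/0.73 − 1 = 2.188.
T₁⁴ − T₂⁴ = 9.56×10^10 − 3.29×10^10 = 6.26×10^10 K⁴.
q = 5.67×10⁻⁸ × 6.26×10^10 / 2.188 = 1620 W/m².
Q = q·A = 1620 × 2.5 = 4060 W.

Q ≈ 4060 W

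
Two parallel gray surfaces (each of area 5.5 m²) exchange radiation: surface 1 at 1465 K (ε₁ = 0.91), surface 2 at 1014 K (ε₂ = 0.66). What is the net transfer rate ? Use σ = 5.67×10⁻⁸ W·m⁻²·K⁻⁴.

For two large parallel gray plates, q = σ(T₁⁴ − T₂⁴) / (1/ε₁ + 1/ε₂ − 1).
1/ε₁ + 1/ε₂ − 1 = 1/0.91 + 1/0.66 − 1 = 1.614.
T₁⁴ − T₂⁴ = 4.61×10^12 − 1.06×10^12 = 3.55×10^12 K⁴.
q = 5.67×10⁻⁸ × 3.55×10^12 / 1.614 = 1.25×10^5 W/m².
Q = q·A = 1.25×10^5 × 5.5 = 6.86×10^5 W.

Q ≈ 6.86×10^5 W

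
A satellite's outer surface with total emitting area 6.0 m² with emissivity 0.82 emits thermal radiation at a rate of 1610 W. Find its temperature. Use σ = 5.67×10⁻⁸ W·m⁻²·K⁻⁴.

T ≈ 276 K

From P = εσAT⁴, T = (P / εσA)^(1/4) = (1610 / (0.82 × 5.67×10⁻⁸ × 6.00))^(1/4).
T = (5.77×10^9)^(1/4) = 276 K.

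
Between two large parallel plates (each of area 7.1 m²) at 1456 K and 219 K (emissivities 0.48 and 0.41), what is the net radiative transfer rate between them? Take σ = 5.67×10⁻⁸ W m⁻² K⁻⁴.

For two large parallel gray plates, q = σ(T₁⁴ − T₂⁴) / (1/ε₁ + 1/ε₂ − 1).
1/ε₁ + 1/ε₂ − 1 = 1/0.48 + 1/0.41 − 1 = 3.522.
T₁⁴ − T₂⁴ = 4.49×10^12 − 2.30×10^9 = 4.49×10^12 K⁴.
q = 5.67×10⁻⁸ × 4.49×10^12 / 3.522 = 72300 W/m².
Q = q·A = 72300 × 7.1 = 5.13×10^5 W.

Q ≈ 5.13×10^5 W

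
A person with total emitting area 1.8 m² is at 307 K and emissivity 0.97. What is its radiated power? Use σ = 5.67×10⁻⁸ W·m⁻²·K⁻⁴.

Stefan–Boltzmann: P = εσAT⁴ = 0.97 × 5.67×10⁻⁸ × 1.80 × (307)⁴ = 0.97 × 5.67×10⁻⁸ × 1.80 × 8.88×10^9.
P = 879 W.

P ≈ 879 W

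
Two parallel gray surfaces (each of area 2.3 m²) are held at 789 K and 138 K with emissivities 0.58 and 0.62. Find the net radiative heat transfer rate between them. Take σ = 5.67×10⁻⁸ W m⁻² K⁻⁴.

Q ≈ 21600 W

For two large parallel gray plates, q = σ(T₁⁴ − T₂⁴) / (1/ε₁ + 1/ε₂ − 1).
1/ε₁ + 1/ε₂ − 1 = 1/0.58 + 1/0.62 − 1 = 2.337.
T₁⁴ − T₂⁴ = 3.88×10^11 − 3.63×10^8 = 3.87×10^11 K⁴.
q = 5.67×10⁻⁸ × 3.87×10^11 / 2.337 = 9390 W/m².
Q = q·A = 9390 × 2.3 = 21600 W.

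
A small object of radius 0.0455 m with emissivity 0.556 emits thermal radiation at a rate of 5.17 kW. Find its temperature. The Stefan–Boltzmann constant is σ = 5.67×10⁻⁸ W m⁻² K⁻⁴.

T ≈ 1580 K

A = 4πr² = 4π × (0.0455)² = 0.0260 m².
From P = εσAT⁴, T = (P / εσA)^(1/4) = (5170 / (0.556 × 5.67×10⁻⁸ × 0.0260))^(1/4).
T = (6.30×10^12)^(1/4) = 1580 K.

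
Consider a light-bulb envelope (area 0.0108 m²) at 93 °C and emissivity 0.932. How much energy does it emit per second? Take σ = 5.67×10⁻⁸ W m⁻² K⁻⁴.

P ≈ 10.2 W

93 °C = 366 K.
Stefan–Boltzmann: P = εσAT⁴ = 0.932 × 5.67×10⁻⁸ × 0.0108 × (366)⁴ = 0.932 × 5.67×10⁻⁸ × 0.0108 × 1.79×10^10.
P = 10.2 W.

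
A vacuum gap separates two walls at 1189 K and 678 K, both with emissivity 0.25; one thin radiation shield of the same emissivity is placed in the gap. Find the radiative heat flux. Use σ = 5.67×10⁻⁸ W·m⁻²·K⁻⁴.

q ≈ 7240 W/m²

Each of the 2 gaps contributes resistance (2/ε − 1) = 2/0.25 − 1 = 7.000; total = 14.00.
q = σ(T₁⁴ − T₂⁴) / 14.00 = 5.67×10⁻⁸ × 1.79×10^12 / 14.00 = 7240 W/m².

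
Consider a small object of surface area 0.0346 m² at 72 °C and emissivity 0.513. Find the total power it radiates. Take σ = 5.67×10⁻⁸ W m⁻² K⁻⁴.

72 °C = 345 K.
P = εσAT⁴ = 0.513 × 5.67×10⁻⁸ × 0.0346 × (345)⁴ = 0.513 × 5.67×10⁻⁸ × 0.0346 × 1.42×10^10.
P = 14.3 W.

P ≈ 14.3 W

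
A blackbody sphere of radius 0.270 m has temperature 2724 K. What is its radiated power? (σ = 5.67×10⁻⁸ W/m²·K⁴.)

P ≈ 2.86×10^6 W

A = 4πr² = 4π × (0.270)² = 0.916 m².
P = σAT⁴ = 5.67×10⁻⁸ × 0.916 × (2724)⁴ = 5.67×10⁻⁸ × 0.916 × 5.51×10^13.
P = 2.86×10^6 W.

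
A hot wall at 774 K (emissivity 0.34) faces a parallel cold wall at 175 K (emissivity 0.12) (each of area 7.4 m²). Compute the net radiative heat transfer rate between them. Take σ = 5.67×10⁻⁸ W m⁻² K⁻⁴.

Q ≈ 14600 W

For two large parallel gray plates, q = σ(T₁⁴ − T₂⁴) / (1/ε₁ + 1/ε₂ − 1).
1/ε₁ + 1/ε₂ − 1 = 1/0.34 + 1/0.12 − 1 = 10.27.
T₁⁴ − T₂⁴ = 3.59×10^11 − 9.38×10^8 = 3.58×10^11 K⁴.
q = 5.67×10⁻⁸ × 3.58×10^11 / 10.27 = 1980 W/m².
Q = q·A = 1980 × 7.4 = 14600 W.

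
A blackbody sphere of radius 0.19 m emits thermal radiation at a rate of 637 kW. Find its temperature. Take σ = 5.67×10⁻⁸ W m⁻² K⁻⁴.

A = 4πr² = 4π × (0.19)² = 0.454 m².
From P = σAT⁴, T = (P / σA)^(1/4) = (6.37×10^5 / (5.67×10⁻⁸ × 0.454))^(1/4).
T = (2.48×10^13)^(1/4) = 2230 K.

T ≈ 2230 K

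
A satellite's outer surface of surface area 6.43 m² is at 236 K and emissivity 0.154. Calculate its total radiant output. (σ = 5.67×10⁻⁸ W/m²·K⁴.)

Stefan–Boltzmann: P = εσAT⁴ = 0.154 × 5.67×10⁻⁸ × 6.43 × (236)⁴ = 0.154 × 5.67×10⁻⁸ × 6.43 × 3.10×10^9.
P = 174 W.

P ≈ 174 W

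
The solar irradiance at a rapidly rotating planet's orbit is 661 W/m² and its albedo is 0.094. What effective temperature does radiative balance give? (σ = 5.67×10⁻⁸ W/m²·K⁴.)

T ≈ 227 K

Power absorbed = (1−a)S·πR²; power emitted = 4πR²σT⁴. Equating and cancelling πR²:
T = ((1−a)S / 4σ)^(1/4) = (599 / (4 × 5.67×10⁻⁸))^(1/4) = (2.64×10^9)^(1/4).
T = 227 K.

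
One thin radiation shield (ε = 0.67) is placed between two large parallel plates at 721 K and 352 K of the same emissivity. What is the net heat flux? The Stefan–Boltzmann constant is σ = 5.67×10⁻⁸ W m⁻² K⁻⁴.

q ≈ 3640 W/m²

Each of the 2 gaps contributes resistance (2/ε − 1) = 2/0.67 − 1 = 1.985; total = 3.970.
q = σ(T₁⁴ − T₂⁴) / 3.970 = 5.67×10⁻⁸ × 2.55×10^11 / 3.970 = 3640 W/m².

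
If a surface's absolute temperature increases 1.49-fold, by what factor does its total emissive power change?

P ∝ T⁴, so the power scales as (1.49)⁴ = 4.93.

factor ≈ 4.93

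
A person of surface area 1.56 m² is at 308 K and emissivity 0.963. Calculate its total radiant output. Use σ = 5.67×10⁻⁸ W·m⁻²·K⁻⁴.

P ≈ 767 W

P = εσAT⁴ = 0.963 × 5.67×10⁻⁸ × 1.56 × (308)⁴ = 0.963 × 5.67×10⁻⁸ × 1.56 × 9.00×10^9.
P = 767 W.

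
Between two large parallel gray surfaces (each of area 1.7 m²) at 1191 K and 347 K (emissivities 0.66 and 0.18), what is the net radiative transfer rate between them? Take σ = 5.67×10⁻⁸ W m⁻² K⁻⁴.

For two large parallel gray plates, q = σ(T₁⁴ − T₂⁴) / (1/ε₁ + 1/ε₂ − 1).
1/ε₁ + 1/ε₂ − 1 = 1/0.66 + 1/0.18 − 1 = 6.071.
T₁⁴ − T₂⁴ = 2.01×10^12 − 1.45×10^10 = 2.00×10^12 K⁴.
q = 5.67×10⁻⁸ × 2.00×10^12 / 6.071 = 18700 W/m².
Q = q·A = 18700 × 1.7 = 31700 W.

Q ≈ 31700 W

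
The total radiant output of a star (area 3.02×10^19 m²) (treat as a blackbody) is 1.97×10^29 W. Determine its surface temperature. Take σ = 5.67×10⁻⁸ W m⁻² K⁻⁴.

From P = σAT⁴, T = (P / σA)^(1/4) = (1.97×10^29 / (5.67×10⁻⁸ × 3.02×10^19))^(1/4).
T = (1.15×10^17)^(1/4) = 18400 K.

T ≈ 18400 K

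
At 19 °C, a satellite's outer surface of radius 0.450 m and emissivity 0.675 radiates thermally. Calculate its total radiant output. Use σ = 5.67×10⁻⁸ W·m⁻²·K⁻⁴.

P ≈ 708 W

A = 4πr² = 4π × (0.450)² = 2.54 m².
19 °C = 292 K.
P = εσAT⁴ = 0.675 × 5.67×10⁻⁸ × 2.54 × (292)⁴ = 0.675 × 5.67×10⁻⁸ × 2.54 × 7.27×10^9.
P = 708 W.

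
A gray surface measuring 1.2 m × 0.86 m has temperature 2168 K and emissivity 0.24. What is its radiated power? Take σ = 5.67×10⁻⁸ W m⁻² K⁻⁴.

A = 1.2 × 0.86 = 1.03 m².
P = εσAT⁴ = 0.24 × 5.67×10⁻⁸ × 1.03 × (2168)⁴ = 0.24 × 5.67×10⁻⁸ × 1.03 × 2.21×10^13.
P = 3.10×10^5 W.

P ≈ 3.10×10^5 W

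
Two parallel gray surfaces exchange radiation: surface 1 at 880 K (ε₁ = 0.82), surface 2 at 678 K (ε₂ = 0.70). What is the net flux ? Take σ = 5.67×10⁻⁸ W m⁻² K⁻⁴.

q ≈ 13400 W/m²

For two large parallel gray plates, q = σ(T₁⁴ − T₂⁴) / (1/ε₁ + 1/ε₂ − 1).
1/ε₁ + 1/ε₂ − 1 = 1/0.82 + 1/0.70 − 1 = 1.648.
T₁⁴ − T₂⁴ = 6.00×10^11 − 2.11×10^11 = 3.88×10^11 K⁴.
q = 5.67×10⁻⁸ × 3.88×10^11 / 1.648 = 13400 W/m².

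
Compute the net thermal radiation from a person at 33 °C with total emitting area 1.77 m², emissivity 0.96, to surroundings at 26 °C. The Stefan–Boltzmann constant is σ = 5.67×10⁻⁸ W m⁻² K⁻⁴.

Q ≈ 74.7 W

Convert: 33 °C = 306 K; 26 °C = 299 K.
Q = εσA(T⁴ − T_s⁴). T⁴ − T_s⁴ = (306)⁴ − (299)⁴ = 8.77×10^9 − 7.99×10^9 = 7.75×10^8 K⁴.
Q = 0.96 × 5.67×10⁻⁸ × 1.77 × 7.75×10^8 = 74.7 W.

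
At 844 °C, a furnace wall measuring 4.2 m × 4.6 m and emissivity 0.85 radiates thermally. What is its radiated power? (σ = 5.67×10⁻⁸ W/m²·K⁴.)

P ≈ 1.45×10^6 W

A = 4.2 × 4.6 = 19.3 m².
844 °C = 1117 K.
P = εσAT⁴ = 0.85 × 5.67×10⁻⁸ × 19.3 × (1117)⁴ = 0.85 × 5.67×10⁻⁸ × 19.3 × 1.56×10^12.
P = 1.45×10^6 W.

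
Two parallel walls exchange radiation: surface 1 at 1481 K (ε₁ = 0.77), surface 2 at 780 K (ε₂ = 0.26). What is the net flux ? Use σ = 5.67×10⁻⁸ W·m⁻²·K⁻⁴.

q ≈ 60700 W/m²

For two large parallel gray plates, q = σ(T₁⁴ − T₂⁴) / (1/ε₁ + 1/ε₂ − 1).
1/ε₁ + 1/ε₂ − 1 = 1/0.77 + 1/0.26 − 1 = 4.145.
T₁⁴ − T₂⁴ = 4.81×10^12 − 3.70×10^11 = 4.44×10^12 K⁴.
q = 5.67×10⁻⁸ × 4.44×10^12 / 4.145 = 60700 W/m².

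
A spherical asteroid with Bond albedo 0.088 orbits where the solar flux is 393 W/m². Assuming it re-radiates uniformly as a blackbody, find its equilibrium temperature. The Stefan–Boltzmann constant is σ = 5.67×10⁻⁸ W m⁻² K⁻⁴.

T ≈ 199 K

Power absorbed = (1−a)S·πR²; power emitted = 4πR²σT⁴. Equating and cancelling πR²:
T = ((1−a)S / 4σ)^(1/4) = (358 / (4 × 5.67×10⁻⁸))^(1/4) = (1.58×10^9)^(1/4).
T = 199 K.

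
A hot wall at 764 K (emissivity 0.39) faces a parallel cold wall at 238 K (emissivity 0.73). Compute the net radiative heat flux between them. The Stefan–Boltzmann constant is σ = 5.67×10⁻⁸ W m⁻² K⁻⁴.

q ≈ 6520 W/m²

For two large parallel gray plates, q = σ(T₁⁴ − T₂⁴) / (1/ε₁ + 1/ε₂ − 1).
1/ε₁ + 1/ε₂ − 1 = 1/0.39 + 1/0.73 − 1 = 2.934.
T₁⁴ − T₂⁴ = 3.41×10^11 − 3.21×10^9 = 3.37×10^11 K⁴.
q = 5.67×10⁻⁸ × 3.37×10^11 / 2.934 = 6520 W/m².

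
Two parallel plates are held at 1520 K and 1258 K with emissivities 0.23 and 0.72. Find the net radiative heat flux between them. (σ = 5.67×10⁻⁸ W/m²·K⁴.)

For two large parallel gray plates, q = σ(T₁⁴ − T₂⁴) / (1/ε₁ + 1/ε₂ − 1).
1/ε₁ + 1/ε₂ − 1 = 1/0.23 + 1/0.72 − 1 = 4.737.
T₁⁴ − T₂⁴ = 5.34×10^12 − 2.50×10^12 = 2.83×10^12 K⁴.
q = 5.67×10⁻⁸ × 2.83×10^12 / 4.737 = 33900 W/m².

q ≈ 33900 W/m²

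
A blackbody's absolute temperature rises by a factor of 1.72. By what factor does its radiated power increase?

factor ≈ 8.75

P ∝ T⁴, so the power scales as (1.72)⁴ = 8.75.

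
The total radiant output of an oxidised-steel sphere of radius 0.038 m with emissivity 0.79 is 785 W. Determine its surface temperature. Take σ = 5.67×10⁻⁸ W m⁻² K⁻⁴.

A = 4πr² = 4π × (0.038)² = 0.0181 m².
From P = εσAT⁴, T = (P / εσA)^(1/4) = (785 / (0.79 × 5.67×10⁻⁸ × 0.0181))^(1/4).
T = (9.66×10^11)^(1/4) = 991 K.

T ≈ 991 K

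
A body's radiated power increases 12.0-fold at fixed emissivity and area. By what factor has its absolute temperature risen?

factor ≈ 1.86

P ∝ T⁴ ⇒ T ∝ P^(1/4), so T scales by (12.0)^(1/4) = 1.86.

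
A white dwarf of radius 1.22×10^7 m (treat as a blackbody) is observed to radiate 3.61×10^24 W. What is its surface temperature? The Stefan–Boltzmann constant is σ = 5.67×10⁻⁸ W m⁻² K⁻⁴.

A = 4πr² = 4π × (1.22×10^7)² = 1.87×10^15 m².
From P = σAT⁴, T = (P / σA)^(1/4) = (3.61×10^24 / (5.67×10⁻⁸ × 1.87×10^15))^(1/4).
T = (3.40×10^16)^(1/4) = 13600 K.

T ≈ 13600 K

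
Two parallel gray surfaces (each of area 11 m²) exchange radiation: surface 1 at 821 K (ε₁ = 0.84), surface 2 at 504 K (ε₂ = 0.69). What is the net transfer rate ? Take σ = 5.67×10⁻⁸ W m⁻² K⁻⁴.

For two large parallel gray plates, q = σ(T₁⁴ − T₂⁴) / (1/ε₁ + 1/ε₂ − 1).
1/ε₁ + 1/ε₂ − 1 = 1/0.84 + 1/0.69 − 1 = 1.640.
T₁⁴ − T₂⁴ = 4.54×10^11 − 6.45×10^10 = 3.90×10^11 K⁴.
q = 5.67×10⁻⁸ × 3.90×10^11 / 1.640 = 13500 W/m².
Q = q·A = 13500 × 11 = 1.48×10^5 W.

Q ≈ 1.48×10^5 W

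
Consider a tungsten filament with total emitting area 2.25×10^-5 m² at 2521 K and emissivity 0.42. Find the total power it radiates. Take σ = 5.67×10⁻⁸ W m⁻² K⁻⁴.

P ≈ 21.6 W

P = εσAT⁴ = 0.42 × 5.67×10⁻⁸ × 2.25×10^-5 × (2521)⁴ = 0.42 × 5.67×10⁻⁸ × 2.25×10^-5 × 4.04×10^13.
P = 21.6 W.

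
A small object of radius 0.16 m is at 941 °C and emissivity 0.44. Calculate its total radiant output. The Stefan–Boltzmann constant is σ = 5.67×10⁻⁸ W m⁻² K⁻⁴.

A = 4πr² = 4π × (0.16)² = 0.322 m².
941 °C = 1214 K.
P = εσAT⁴ = 0.44 × 5.67×10⁻⁸ × 0.322 × (1214)⁴ = 0.44 × 5.67×10⁻⁸ × 0.322 × 2.17×10^12.
P = 17400 W.

P ≈ 17400 W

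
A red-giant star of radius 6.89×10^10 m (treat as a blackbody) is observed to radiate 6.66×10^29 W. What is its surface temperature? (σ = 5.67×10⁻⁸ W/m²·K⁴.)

T ≈ 3750 K

A = 4πr² = 4π × (6.89×10^10)² = 5.97×10^22 m².
From P = σAT⁴, T = (P / σA)^(1/4) = (6.66×10^29 / (5.67×10⁻⁸ × 5.97×10^22))^(1/4).
T = (1.97×10^14)^(1/4) = 3750 K.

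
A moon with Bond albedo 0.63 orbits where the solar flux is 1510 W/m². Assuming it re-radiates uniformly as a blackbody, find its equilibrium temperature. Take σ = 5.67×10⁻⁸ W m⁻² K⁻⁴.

Power absorbed = (1−a)S·πR²; power emitted = 4πR²σT⁴. Equating and cancelling πR²:
T = ((1−a)S / 4σ)^(1/4) = (559 / (4 × 5.67×10⁻⁸))^(1/4) = (2.46×10^9)^(1/4).
T = 223 K.

T ≈ 223 K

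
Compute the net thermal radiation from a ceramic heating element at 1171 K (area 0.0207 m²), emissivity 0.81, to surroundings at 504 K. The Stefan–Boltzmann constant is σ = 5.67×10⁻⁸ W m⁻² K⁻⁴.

Q = εσA(T⁴ − T_s⁴). T⁴ − T_s⁴ = (1171)⁴ − (504)⁴ = 1.88×10^12 − 6.45×10^10 = 1.82×10^12 K⁴.
Q = 0.81 × 5.67×10⁻⁸ × 0.0207 × 1.82×10^12 = 1730 W.

Q ≈ 1730 W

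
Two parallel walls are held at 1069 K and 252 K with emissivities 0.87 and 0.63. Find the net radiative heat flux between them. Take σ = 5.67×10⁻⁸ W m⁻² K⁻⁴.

q ≈ 42500 W/m²

For two large parallel gray plates, q = σ(T₁⁴ − T₂⁴) / (1/ε₁ + 1/ε₂ − 1).
1/ε₁ + 1/ε₂ − 1 = 1/0.87 + 1/0.63 − 1 = 1.737.
T₁⁴ − T₂⁴ = 1.31×10^12 − 4.03×10^9 = 1.30×10^12 K⁴.
q = 5.67×10⁻⁸ × 1.30×10^12 / 1.737 = 42500 W/m².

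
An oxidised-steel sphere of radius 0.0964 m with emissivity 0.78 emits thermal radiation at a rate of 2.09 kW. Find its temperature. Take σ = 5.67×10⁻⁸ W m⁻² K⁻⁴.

A = 4πr² = 4π × (0.0964)² = 0.117 m².
From P = εσAT⁴, T = (P / εσA)^(1/4) = (2090 / (0.78 × 5.67×10⁻⁸ × 0.117))^(1/4).
T = (4.05×10^11)^(1/4) = 798 K.

T ≈ 798 K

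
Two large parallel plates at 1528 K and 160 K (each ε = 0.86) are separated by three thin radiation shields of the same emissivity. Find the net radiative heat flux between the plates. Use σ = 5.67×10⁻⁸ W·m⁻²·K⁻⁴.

Each of the 4 gaps contributes resistance (2/ε − 1) = 2/0.86 − 1 = 1.326; total = 5.302.
q = σ(T₁⁴ − T₂⁴) / 5.302 = 5.67×10⁻⁸ × 5.45×10^12 / 5.302 = 58300 W/m².

q ≈ 58300 W/m²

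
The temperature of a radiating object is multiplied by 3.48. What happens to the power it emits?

factor ≈ 147

P ∝ T⁴, so the power scales as (3.48)⁴ = 147.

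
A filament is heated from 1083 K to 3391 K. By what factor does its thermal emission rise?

P ∝ T⁴, so the ratio is (3391/1083)⁴ = (3.131)⁴ = 96.1.

ratio ≈ 96.1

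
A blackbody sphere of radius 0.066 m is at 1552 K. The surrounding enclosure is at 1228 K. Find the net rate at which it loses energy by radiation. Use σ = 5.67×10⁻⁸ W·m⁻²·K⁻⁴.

Q ≈ 10900 W

A = 4πr² = 4π × (0.066)² = 0.0547 m².
Q = σA(T⁴ − T_s⁴). T⁴ − T_s⁴ = (1552)⁴ − (1228)⁴ = 5.80×10^12 − 2.27×10^12 = 3.53×10^12 K⁴.
Q = 5.67×10⁻⁸ × 0.0547 × 3.53×10^12 = 10900 W.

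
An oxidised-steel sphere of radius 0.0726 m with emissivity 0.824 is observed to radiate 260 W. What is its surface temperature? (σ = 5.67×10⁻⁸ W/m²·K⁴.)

T ≈ 538 K

A = 4πr² = 4π × (0.0726)² = 0.0662 m².
From P = εσAT⁴, T = (P / εσA)^(1/4) = (260 / (0.824 × 5.67×10⁻⁸ × 0.0662))^(1/4).
T = (8.40×10^10)^(1/4) = 538 K.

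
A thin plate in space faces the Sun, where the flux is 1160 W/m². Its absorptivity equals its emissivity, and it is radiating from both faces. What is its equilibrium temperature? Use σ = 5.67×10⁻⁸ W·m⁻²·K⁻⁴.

Absorbed flux αS = emitted flux 2εσT⁴ per unit area; with α = ε this gives T = (S/2σ)^(1/4).
T = (1160 / (2 × 5.67×10⁻⁸))^(1/4) = (1.02×10^10)^(1/4).
T = 318 K.

T ≈ 318 K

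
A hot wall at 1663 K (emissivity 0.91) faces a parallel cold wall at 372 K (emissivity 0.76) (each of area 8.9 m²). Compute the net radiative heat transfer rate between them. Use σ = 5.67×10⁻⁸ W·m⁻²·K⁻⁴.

For two large parallel gray plates, q = σ(T₁⁴ − T₂⁴) / (1/ε₁ + 1/ε₂ − 1).
1/ε₁ + 1/ε₂ − 1 = 1/0.91 + 1/0.76 − 1 = 1.415.
T₁⁴ − T₂⁴ = 7.65×10^12 − 1.92×10^10 = 7.63×10^12 K⁴.
q = 5.67×10⁻⁸ × 7.63×10^12 / 1.415 = 3.06×10^5 W/m².
Q = q·A = 3.06×10^5 × 8.9 = 2.72×10^6 W.

Q ≈ 2.72×10^6 W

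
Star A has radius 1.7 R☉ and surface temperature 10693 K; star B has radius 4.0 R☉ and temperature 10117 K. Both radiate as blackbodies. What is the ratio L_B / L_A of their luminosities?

L_B/L_A ≈ 4.44

L = 4πR²σT⁴ ∝ R²T⁴, so L_B/L_A = (4.0/1.7)² × (10117/10693)⁴ = 5.54 × 0.801 = 4.44.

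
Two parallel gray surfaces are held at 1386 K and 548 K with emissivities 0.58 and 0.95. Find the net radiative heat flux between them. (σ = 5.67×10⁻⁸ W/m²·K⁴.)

For two large parallel gray plates, q = σ(T₁⁴ − T₂⁴) / (1/ε₁ + 1/ε₂ − 1).
1/ε₁ + 1/ε₂ − 1 = 1/0.58 + 1/0.95 − 1 = 1.777.
T₁⁴ − T₂⁴ = 3.69×10^12 − 9.02×10^10 = 3.60×10^12 K⁴.
q = 5.67×10⁻⁸ × 3.60×10^12 / 1.777 = 1.15×10^5 W/m².

q ≈ 1.15×10^5 W/m²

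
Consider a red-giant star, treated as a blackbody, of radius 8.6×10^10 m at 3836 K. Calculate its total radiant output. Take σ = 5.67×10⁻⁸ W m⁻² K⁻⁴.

A = 4πr² = 4π × (8.6×10^10)² = 9.29×10^22 m².
P = σAT⁴ = 5.67×10⁻⁸ × 9.29×10^22 × (3836)⁴ = 5.67×10⁻⁸ × 9.29×10^22 × 2.17×10^14.
P = 1.14×10^30 W.

P ≈ 1.14×10^30 W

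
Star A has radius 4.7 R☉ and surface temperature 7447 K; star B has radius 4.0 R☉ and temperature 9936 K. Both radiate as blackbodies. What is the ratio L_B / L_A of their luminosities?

L = 4πR²σT⁴ ∝ R²T⁴, so L_B/L_A = (4.0/4.7)² × (9936/7447)⁴ = 0.724 × 3.17 = 2.30.

L_B/L_A ≈ 2.30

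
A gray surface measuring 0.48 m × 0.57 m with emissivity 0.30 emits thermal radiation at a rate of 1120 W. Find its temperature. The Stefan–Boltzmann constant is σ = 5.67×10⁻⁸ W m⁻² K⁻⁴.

T ≈ 700 K

A = 0.48 × 0.57 = 0.274 m².
From P = εσAT⁴, T = (P / εσA)^(1/4) = (1120 / (0.30 × 5.67×10⁻⁸ × 0.274))^(1/4).
T = (2.41×10^11)^(1/4) = 700 K.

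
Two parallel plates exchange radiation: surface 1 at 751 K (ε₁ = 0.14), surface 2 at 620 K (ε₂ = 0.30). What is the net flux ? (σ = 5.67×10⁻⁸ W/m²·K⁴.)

For two large parallel gray plates, q = σ(T₁⁴ − T₂⁴) / (1/ε₁ + 1/ε₂ − 1).
1/ε₁ + 1/ε₂ − 1 = 1/0.14 + 1/0.30 − 1 = 9.476.
T₁⁴ − T₂⁴ = 3.18×10^11 − 1.48×10^11 = 1.70×10^11 K⁴.
q = 5.67×10⁻⁸ × 1.70×10^11 / 9.476 = 1020 W/m².

q ≈ 1020 W/m²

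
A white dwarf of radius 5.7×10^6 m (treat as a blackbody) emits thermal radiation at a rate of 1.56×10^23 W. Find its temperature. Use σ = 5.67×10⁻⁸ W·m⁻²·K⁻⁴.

T ≈ 9060 K

A = 4πr² = 4π × (5.7×10^6)² = 4.08×10^14 m².
From P = σAT⁴, T = (P / σA)^(1/4) = (1.56×10^23 / (5.67×10⁻⁸ × 4.08×10^14))^(1/4).
T = (6.74×10^15)^(1/4) = 9060 K.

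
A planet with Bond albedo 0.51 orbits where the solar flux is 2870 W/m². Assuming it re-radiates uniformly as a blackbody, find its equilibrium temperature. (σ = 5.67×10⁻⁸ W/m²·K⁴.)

T ≈ 281 K

Power absorbed = (1−a)S·πR²; power emitted = 4πR²σT⁴. Equating and cancelling πR²:
T = ((1−a)S / 4σ)^(1/4) = (1410 / (4 × 5.67×10⁻⁸))^(1/4) = (6.20×10^9)^(1/4).
T = 281 K.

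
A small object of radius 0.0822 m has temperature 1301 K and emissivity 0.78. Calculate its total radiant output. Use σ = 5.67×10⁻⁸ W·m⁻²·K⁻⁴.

A = 4πr² = 4π × (0.0822)² = 0.0849 m².
Stefan–Boltzmann: P = εσAT⁴ = 0.78 × 5.67×10⁻⁸ × 0.0849 × (1301)⁴ = 0.78 × 5.67×10⁻⁸ × 0.0849 × 2.86×10^12.
P = 10800 W.

P ≈ 10800 W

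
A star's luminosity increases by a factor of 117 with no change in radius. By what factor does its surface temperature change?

factor ≈ 3.29

P ∝ T⁴ ⇒ T ∝ P^(1/4), so T scales by (117)^(1/4) = 3.29.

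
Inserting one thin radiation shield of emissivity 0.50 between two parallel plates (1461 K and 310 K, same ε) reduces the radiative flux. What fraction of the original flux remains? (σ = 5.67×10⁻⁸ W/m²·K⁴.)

With N identical shields there are N+1 = 2 gaps in series, each with the same radiative resistance, so the flux falls to 1/(N+1) of its unshielded value.

ratio ≈ 0.500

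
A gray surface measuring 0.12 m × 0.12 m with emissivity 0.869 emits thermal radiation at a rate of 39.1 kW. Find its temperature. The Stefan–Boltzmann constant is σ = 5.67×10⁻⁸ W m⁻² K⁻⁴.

A = 0.12 × 0.12 = 0.0144 m².
From P = εσAT⁴, T = (P / εσA)^(1/4) = (39100 / (0.869 × 5.67×10⁻⁸ × 0.0144))^(1/4).
T = (5.51×10^13)^(1/4) = 2720 K.

T ≈ 2720 K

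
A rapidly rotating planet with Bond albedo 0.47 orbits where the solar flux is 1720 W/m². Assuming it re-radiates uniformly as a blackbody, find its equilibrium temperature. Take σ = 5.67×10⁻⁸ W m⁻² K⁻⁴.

T ≈ 252 K

Power absorbed = (1−a)S·πR²; power emitted = 4πR²σT⁴. Equating and cancelling πR²:
T = ((1−a)S / 4σ)^(1/4) = (912 / (4 × 5.67×10⁻⁸))^(1/4) = (4.02×10^9)^(1/4).
T = 252 K.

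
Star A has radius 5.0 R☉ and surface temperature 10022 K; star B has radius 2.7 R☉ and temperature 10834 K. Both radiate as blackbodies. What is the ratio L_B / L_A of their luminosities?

L_B/L_A ≈ 0.398

L = 4πR²σT⁴ ∝ R²T⁴, so L_B/L_A = (2.7/5.0)² × (10834/10022)⁴ = 0.292 × 1.37 = 0.398.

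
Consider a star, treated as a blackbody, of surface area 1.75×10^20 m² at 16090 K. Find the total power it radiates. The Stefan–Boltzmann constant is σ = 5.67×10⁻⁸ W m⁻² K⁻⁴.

P ≈ 6.65×10^29 W

P = σAT⁴ = 5.67×10⁻⁸ × 1.75×10^20 × (16090)⁴ = 5.67×10⁻⁸ × 1.75×10^20 × 6.70×10^16.
P = 6.65×10^29 W.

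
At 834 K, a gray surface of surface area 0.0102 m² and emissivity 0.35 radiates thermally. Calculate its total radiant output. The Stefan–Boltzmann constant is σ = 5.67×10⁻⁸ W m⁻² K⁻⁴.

P ≈ 97.9 W

P = εσAT⁴ = 0.35 × 5.67×10⁻⁸ × 0.0102 × (834)⁴ = 0.35 × 5.67×10⁻⁸ × 0.0102 × 4.84×10^11.
P = 97.9 W.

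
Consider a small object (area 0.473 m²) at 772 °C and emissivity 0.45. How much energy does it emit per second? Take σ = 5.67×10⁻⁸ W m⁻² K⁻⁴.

P ≈ 14400 W

772 °C = 1045 K.
P = εσAT⁴ = 0.45 × 5.67×10⁻⁸ × 0.473 × (1045)⁴ = 0.45 × 5.67×10⁻⁸ × 0.473 × 1.19×10^12.
P = 14400 W.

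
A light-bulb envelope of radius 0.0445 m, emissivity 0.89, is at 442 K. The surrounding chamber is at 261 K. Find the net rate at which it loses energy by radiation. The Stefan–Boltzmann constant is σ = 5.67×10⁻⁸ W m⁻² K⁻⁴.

A = 4πr² = 4π × (0.0445)² = 0.0249 m².
Q = εσA(T⁴ − T_s⁴). T⁴ − T_s⁴ = (442)⁴ − (261)⁴ = 3.82×10^10 − 4.64×10^9 = 3.35×10^10 K⁴.
Q = 0.89 × 5.67×10⁻⁸ × 0.0249 × 3.35×10^10 = 42.1 W.

Q ≈ 42.1 W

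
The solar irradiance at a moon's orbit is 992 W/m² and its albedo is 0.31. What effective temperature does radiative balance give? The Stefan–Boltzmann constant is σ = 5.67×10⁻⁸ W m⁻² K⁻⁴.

T ≈ 234 K

Power absorbed = (1−a)S·πR²; power emitted = 4πR²σT⁴. Equating and cancelling πR²:
T = ((1−a)S / 4σ)^(1/4) = (684 / (4 × 5.67×10⁻⁸))^(1/4) = (3.02×10^9)^(1/4).
T = 234 K.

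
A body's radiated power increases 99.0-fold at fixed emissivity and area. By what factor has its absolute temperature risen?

P ∝ T⁴ ⇒ T ∝ P^(1/4), so T scales by (99.0)^(1/4) = 3.15.

factor ≈ 3.15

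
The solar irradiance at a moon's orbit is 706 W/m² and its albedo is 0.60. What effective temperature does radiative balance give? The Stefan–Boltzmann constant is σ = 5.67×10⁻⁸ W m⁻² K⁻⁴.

Power absorbed = (1−a)S·πR²; power emitted = 4πR²σT⁴. Equating and cancelling πR²:
T = ((1−a)S / 4σ)^(1/4) = (282 / (4 × 5.67×10⁻⁸))^(1/4) = (1.25×10^9)^(1/4).
T = 188 K.

T ≈ 188 K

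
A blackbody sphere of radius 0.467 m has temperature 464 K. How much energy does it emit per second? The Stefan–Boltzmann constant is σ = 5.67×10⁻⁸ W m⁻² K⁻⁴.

A = 4πr² = 4π × (0.467)² = 2.74 m².
P = σAT⁴ = 5.67×10⁻⁸ × 2.74 × (464)⁴ = 5.67×10⁻⁸ × 2.74 × 4.64×10^10.
P = 7200 W.

P ≈ 7200 W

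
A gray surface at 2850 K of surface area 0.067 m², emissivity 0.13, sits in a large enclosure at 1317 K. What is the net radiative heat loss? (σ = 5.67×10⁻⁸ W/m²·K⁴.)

Q ≈ 31100 W

Q = εσA(T⁴ − T_s⁴). T⁴ − T_s⁴ = (2850)⁴ − (1317)⁴ = 6.60×10^13 − 3.01×10^12 = 6.30×10^13 K⁴.
Q = 0.13 × 5.67×10⁻⁸ × 0.0670 × 6.30×10^13 = 31100 W.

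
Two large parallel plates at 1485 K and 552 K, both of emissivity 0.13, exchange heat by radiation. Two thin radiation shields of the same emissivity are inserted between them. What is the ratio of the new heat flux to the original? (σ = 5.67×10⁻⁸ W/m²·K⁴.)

With N identical shields there are N+1 = 3 gaps in series, each with the same radiative resistance, so the flux falls to 1/(N+1) of its unshielded value.

ratio ≈ 0.333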